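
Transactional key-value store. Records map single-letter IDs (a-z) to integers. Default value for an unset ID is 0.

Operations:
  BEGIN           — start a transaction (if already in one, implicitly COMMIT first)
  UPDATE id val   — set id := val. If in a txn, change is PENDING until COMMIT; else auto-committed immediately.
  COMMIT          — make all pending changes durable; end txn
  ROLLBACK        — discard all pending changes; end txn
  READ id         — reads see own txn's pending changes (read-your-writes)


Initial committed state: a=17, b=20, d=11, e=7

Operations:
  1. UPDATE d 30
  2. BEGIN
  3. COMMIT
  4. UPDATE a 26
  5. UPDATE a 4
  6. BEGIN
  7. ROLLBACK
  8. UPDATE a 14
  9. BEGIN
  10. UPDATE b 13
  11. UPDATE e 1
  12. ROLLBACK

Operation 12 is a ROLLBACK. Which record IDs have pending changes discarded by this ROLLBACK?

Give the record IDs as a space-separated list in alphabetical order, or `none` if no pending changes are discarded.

Initial committed: {a=17, b=20, d=11, e=7}
Op 1: UPDATE d=30 (auto-commit; committed d=30)
Op 2: BEGIN: in_txn=True, pending={}
Op 3: COMMIT: merged [] into committed; committed now {a=17, b=20, d=30, e=7}
Op 4: UPDATE a=26 (auto-commit; committed a=26)
Op 5: UPDATE a=4 (auto-commit; committed a=4)
Op 6: BEGIN: in_txn=True, pending={}
Op 7: ROLLBACK: discarded pending []; in_txn=False
Op 8: UPDATE a=14 (auto-commit; committed a=14)
Op 9: BEGIN: in_txn=True, pending={}
Op 10: UPDATE b=13 (pending; pending now {b=13})
Op 11: UPDATE e=1 (pending; pending now {b=13, e=1})
Op 12: ROLLBACK: discarded pending ['b', 'e']; in_txn=False
ROLLBACK at op 12 discards: ['b', 'e']

Answer: b e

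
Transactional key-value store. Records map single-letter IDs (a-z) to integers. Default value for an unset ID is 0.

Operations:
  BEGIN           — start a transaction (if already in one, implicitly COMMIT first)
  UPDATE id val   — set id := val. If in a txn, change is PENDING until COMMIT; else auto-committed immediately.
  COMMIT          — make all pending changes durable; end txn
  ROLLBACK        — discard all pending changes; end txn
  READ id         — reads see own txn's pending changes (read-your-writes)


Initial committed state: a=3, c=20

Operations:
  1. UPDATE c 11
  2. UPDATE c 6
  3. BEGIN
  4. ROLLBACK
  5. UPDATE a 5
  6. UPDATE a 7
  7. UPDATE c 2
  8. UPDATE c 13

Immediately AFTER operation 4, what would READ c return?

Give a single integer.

Initial committed: {a=3, c=20}
Op 1: UPDATE c=11 (auto-commit; committed c=11)
Op 2: UPDATE c=6 (auto-commit; committed c=6)
Op 3: BEGIN: in_txn=True, pending={}
Op 4: ROLLBACK: discarded pending []; in_txn=False
After op 4: visible(c) = 6 (pending={}, committed={a=3, c=6})

Answer: 6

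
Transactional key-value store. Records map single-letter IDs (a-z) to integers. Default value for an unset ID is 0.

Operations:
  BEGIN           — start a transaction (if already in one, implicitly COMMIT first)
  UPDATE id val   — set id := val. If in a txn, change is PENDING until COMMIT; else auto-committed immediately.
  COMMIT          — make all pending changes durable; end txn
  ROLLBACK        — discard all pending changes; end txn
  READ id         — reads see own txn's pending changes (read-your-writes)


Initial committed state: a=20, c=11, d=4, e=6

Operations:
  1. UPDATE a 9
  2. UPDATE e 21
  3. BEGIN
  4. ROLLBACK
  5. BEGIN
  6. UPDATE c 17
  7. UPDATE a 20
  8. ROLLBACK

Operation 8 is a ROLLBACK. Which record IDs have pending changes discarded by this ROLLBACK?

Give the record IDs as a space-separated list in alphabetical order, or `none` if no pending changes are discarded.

Initial committed: {a=20, c=11, d=4, e=6}
Op 1: UPDATE a=9 (auto-commit; committed a=9)
Op 2: UPDATE e=21 (auto-commit; committed e=21)
Op 3: BEGIN: in_txn=True, pending={}
Op 4: ROLLBACK: discarded pending []; in_txn=False
Op 5: BEGIN: in_txn=True, pending={}
Op 6: UPDATE c=17 (pending; pending now {c=17})
Op 7: UPDATE a=20 (pending; pending now {a=20, c=17})
Op 8: ROLLBACK: discarded pending ['a', 'c']; in_txn=False
ROLLBACK at op 8 discards: ['a', 'c']

Answer: a c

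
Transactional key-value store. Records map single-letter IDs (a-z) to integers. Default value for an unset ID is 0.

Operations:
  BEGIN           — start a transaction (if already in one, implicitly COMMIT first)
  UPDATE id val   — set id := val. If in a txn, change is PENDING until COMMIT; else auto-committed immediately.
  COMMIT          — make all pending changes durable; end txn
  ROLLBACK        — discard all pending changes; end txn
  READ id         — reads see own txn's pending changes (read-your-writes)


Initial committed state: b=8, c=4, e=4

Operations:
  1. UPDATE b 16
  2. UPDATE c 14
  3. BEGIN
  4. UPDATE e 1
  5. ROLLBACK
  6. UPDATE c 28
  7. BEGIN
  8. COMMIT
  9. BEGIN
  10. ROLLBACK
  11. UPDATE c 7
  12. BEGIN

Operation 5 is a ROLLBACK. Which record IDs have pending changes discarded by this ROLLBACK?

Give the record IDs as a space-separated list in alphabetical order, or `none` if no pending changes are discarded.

Answer: e

Derivation:
Initial committed: {b=8, c=4, e=4}
Op 1: UPDATE b=16 (auto-commit; committed b=16)
Op 2: UPDATE c=14 (auto-commit; committed c=14)
Op 3: BEGIN: in_txn=True, pending={}
Op 4: UPDATE e=1 (pending; pending now {e=1})
Op 5: ROLLBACK: discarded pending ['e']; in_txn=False
Op 6: UPDATE c=28 (auto-commit; committed c=28)
Op 7: BEGIN: in_txn=True, pending={}
Op 8: COMMIT: merged [] into committed; committed now {b=16, c=28, e=4}
Op 9: BEGIN: in_txn=True, pending={}
Op 10: ROLLBACK: discarded pending []; in_txn=False
Op 11: UPDATE c=7 (auto-commit; committed c=7)
Op 12: BEGIN: in_txn=True, pending={}
ROLLBACK at op 5 discards: ['e']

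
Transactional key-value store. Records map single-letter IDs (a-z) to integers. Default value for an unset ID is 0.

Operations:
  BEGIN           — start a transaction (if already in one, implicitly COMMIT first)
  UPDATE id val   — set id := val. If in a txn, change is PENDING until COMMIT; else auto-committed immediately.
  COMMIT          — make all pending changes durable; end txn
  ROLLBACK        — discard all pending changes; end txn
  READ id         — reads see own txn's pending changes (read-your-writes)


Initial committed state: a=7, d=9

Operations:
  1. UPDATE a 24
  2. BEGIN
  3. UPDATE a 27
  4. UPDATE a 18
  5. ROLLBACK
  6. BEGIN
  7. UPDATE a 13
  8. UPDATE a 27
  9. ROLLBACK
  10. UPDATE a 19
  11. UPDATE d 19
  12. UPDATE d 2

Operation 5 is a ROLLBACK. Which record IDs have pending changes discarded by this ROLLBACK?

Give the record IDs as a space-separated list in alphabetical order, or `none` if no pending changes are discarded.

Initial committed: {a=7, d=9}
Op 1: UPDATE a=24 (auto-commit; committed a=24)
Op 2: BEGIN: in_txn=True, pending={}
Op 3: UPDATE a=27 (pending; pending now {a=27})
Op 4: UPDATE a=18 (pending; pending now {a=18})
Op 5: ROLLBACK: discarded pending ['a']; in_txn=False
Op 6: BEGIN: in_txn=True, pending={}
Op 7: UPDATE a=13 (pending; pending now {a=13})
Op 8: UPDATE a=27 (pending; pending now {a=27})
Op 9: ROLLBACK: discarded pending ['a']; in_txn=False
Op 10: UPDATE a=19 (auto-commit; committed a=19)
Op 11: UPDATE d=19 (auto-commit; committed d=19)
Op 12: UPDATE d=2 (auto-commit; committed d=2)
ROLLBACK at op 5 discards: ['a']

Answer: a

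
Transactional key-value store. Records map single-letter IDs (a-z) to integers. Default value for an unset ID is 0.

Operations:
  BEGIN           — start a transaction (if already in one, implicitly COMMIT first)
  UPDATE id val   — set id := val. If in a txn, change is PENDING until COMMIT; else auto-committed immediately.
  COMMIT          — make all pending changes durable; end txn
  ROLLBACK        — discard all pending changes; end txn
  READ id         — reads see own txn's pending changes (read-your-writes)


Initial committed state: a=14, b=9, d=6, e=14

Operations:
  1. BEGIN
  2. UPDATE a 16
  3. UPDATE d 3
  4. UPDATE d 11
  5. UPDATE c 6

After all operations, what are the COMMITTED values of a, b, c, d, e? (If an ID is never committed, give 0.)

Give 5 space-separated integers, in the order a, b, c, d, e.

Answer: 14 9 0 6 14

Derivation:
Initial committed: {a=14, b=9, d=6, e=14}
Op 1: BEGIN: in_txn=True, pending={}
Op 2: UPDATE a=16 (pending; pending now {a=16})
Op 3: UPDATE d=3 (pending; pending now {a=16, d=3})
Op 4: UPDATE d=11 (pending; pending now {a=16, d=11})
Op 5: UPDATE c=6 (pending; pending now {a=16, c=6, d=11})
Final committed: {a=14, b=9, d=6, e=14}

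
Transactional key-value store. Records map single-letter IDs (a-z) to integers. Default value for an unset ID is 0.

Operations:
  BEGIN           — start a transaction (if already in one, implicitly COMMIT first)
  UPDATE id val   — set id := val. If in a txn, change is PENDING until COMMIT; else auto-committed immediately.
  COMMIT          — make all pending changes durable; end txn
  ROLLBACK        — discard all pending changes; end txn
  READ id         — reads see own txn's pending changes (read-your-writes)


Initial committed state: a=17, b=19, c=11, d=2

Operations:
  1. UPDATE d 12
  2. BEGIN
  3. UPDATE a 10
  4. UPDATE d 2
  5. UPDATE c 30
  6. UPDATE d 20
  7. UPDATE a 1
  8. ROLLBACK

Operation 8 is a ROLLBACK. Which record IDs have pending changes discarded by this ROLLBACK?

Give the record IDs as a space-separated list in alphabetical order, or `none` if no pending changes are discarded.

Answer: a c d

Derivation:
Initial committed: {a=17, b=19, c=11, d=2}
Op 1: UPDATE d=12 (auto-commit; committed d=12)
Op 2: BEGIN: in_txn=True, pending={}
Op 3: UPDATE a=10 (pending; pending now {a=10})
Op 4: UPDATE d=2 (pending; pending now {a=10, d=2})
Op 5: UPDATE c=30 (pending; pending now {a=10, c=30, d=2})
Op 6: UPDATE d=20 (pending; pending now {a=10, c=30, d=20})
Op 7: UPDATE a=1 (pending; pending now {a=1, c=30, d=20})
Op 8: ROLLBACK: discarded pending ['a', 'c', 'd']; in_txn=False
ROLLBACK at op 8 discards: ['a', 'c', 'd']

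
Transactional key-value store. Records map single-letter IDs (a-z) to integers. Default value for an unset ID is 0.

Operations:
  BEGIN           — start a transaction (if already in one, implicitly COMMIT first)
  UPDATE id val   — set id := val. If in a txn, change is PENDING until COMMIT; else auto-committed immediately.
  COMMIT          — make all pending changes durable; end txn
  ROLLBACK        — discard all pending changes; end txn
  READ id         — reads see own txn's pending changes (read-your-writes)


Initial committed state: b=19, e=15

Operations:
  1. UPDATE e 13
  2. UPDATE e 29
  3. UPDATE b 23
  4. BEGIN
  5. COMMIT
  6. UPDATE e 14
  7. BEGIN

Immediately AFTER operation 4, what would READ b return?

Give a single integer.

Initial committed: {b=19, e=15}
Op 1: UPDATE e=13 (auto-commit; committed e=13)
Op 2: UPDATE e=29 (auto-commit; committed e=29)
Op 3: UPDATE b=23 (auto-commit; committed b=23)
Op 4: BEGIN: in_txn=True, pending={}
After op 4: visible(b) = 23 (pending={}, committed={b=23, e=29})

Answer: 23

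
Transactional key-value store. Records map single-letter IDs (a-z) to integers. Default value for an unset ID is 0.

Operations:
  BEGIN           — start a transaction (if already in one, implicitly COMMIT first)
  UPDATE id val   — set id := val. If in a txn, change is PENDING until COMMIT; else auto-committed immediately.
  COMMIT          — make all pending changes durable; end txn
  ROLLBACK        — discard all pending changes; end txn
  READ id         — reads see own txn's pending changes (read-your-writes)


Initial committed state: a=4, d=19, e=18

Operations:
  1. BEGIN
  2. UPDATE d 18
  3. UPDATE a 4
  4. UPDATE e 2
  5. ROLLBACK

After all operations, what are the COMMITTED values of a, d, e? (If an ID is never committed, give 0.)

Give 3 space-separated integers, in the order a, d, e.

Initial committed: {a=4, d=19, e=18}
Op 1: BEGIN: in_txn=True, pending={}
Op 2: UPDATE d=18 (pending; pending now {d=18})
Op 3: UPDATE a=4 (pending; pending now {a=4, d=18})
Op 4: UPDATE e=2 (pending; pending now {a=4, d=18, e=2})
Op 5: ROLLBACK: discarded pending ['a', 'd', 'e']; in_txn=False
Final committed: {a=4, d=19, e=18}

Answer: 4 19 18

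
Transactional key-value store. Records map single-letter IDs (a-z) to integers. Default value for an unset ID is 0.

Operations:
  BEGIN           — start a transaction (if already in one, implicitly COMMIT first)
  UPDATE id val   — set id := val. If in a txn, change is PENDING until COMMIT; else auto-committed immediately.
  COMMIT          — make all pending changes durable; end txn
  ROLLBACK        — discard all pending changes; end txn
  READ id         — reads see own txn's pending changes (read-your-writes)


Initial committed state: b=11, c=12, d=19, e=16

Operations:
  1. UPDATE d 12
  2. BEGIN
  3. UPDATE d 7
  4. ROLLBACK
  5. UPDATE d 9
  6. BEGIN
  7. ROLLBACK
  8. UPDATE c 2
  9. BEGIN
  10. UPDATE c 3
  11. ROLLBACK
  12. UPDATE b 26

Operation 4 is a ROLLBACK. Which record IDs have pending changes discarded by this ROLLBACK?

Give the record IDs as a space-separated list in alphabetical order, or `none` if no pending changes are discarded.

Answer: d

Derivation:
Initial committed: {b=11, c=12, d=19, e=16}
Op 1: UPDATE d=12 (auto-commit; committed d=12)
Op 2: BEGIN: in_txn=True, pending={}
Op 3: UPDATE d=7 (pending; pending now {d=7})
Op 4: ROLLBACK: discarded pending ['d']; in_txn=False
Op 5: UPDATE d=9 (auto-commit; committed d=9)
Op 6: BEGIN: in_txn=True, pending={}
Op 7: ROLLBACK: discarded pending []; in_txn=False
Op 8: UPDATE c=2 (auto-commit; committed c=2)
Op 9: BEGIN: in_txn=True, pending={}
Op 10: UPDATE c=3 (pending; pending now {c=3})
Op 11: ROLLBACK: discarded pending ['c']; in_txn=False
Op 12: UPDATE b=26 (auto-commit; committed b=26)
ROLLBACK at op 4 discards: ['d']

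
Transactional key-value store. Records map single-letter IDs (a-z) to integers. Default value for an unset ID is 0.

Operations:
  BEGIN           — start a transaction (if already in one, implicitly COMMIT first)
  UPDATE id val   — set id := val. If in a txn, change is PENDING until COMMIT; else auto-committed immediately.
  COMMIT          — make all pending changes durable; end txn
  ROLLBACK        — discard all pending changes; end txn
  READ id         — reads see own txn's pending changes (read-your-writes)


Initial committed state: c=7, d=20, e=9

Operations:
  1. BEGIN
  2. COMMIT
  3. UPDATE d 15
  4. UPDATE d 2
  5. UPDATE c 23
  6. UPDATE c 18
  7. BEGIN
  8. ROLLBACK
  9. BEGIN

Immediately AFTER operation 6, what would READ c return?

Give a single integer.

Answer: 18

Derivation:
Initial committed: {c=7, d=20, e=9}
Op 1: BEGIN: in_txn=True, pending={}
Op 2: COMMIT: merged [] into committed; committed now {c=7, d=20, e=9}
Op 3: UPDATE d=15 (auto-commit; committed d=15)
Op 4: UPDATE d=2 (auto-commit; committed d=2)
Op 5: UPDATE c=23 (auto-commit; committed c=23)
Op 6: UPDATE c=18 (auto-commit; committed c=18)
After op 6: visible(c) = 18 (pending={}, committed={c=18, d=2, e=9})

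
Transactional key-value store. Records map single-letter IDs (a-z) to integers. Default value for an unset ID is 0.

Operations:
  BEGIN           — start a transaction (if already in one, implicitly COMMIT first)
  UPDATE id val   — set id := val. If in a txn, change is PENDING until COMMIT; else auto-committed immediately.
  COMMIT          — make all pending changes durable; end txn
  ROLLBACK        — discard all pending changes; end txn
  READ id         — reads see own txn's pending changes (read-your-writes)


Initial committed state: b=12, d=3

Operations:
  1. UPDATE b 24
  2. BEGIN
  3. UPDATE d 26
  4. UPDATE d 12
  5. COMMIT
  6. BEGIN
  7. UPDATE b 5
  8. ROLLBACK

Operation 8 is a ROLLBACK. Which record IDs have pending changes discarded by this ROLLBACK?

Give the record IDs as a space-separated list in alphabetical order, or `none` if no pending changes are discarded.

Initial committed: {b=12, d=3}
Op 1: UPDATE b=24 (auto-commit; committed b=24)
Op 2: BEGIN: in_txn=True, pending={}
Op 3: UPDATE d=26 (pending; pending now {d=26})
Op 4: UPDATE d=12 (pending; pending now {d=12})
Op 5: COMMIT: merged ['d'] into committed; committed now {b=24, d=12}
Op 6: BEGIN: in_txn=True, pending={}
Op 7: UPDATE b=5 (pending; pending now {b=5})
Op 8: ROLLBACK: discarded pending ['b']; in_txn=False
ROLLBACK at op 8 discards: ['b']

Answer: b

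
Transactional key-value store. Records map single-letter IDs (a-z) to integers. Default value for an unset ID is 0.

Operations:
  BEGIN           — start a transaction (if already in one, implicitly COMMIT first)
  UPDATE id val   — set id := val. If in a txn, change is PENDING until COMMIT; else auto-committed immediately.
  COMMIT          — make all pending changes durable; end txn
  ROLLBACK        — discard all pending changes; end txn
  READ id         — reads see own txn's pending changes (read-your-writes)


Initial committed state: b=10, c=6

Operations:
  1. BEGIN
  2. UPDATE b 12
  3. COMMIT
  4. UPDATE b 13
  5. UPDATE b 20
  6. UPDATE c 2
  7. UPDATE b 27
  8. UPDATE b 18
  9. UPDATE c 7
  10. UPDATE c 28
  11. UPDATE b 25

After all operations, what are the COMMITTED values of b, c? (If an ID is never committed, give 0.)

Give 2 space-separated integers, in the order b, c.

Answer: 25 28

Derivation:
Initial committed: {b=10, c=6}
Op 1: BEGIN: in_txn=True, pending={}
Op 2: UPDATE b=12 (pending; pending now {b=12})
Op 3: COMMIT: merged ['b'] into committed; committed now {b=12, c=6}
Op 4: UPDATE b=13 (auto-commit; committed b=13)
Op 5: UPDATE b=20 (auto-commit; committed b=20)
Op 6: UPDATE c=2 (auto-commit; committed c=2)
Op 7: UPDATE b=27 (auto-commit; committed b=27)
Op 8: UPDATE b=18 (auto-commit; committed b=18)
Op 9: UPDATE c=7 (auto-commit; committed c=7)
Op 10: UPDATE c=28 (auto-commit; committed c=28)
Op 11: UPDATE b=25 (auto-commit; committed b=25)
Final committed: {b=25, c=28}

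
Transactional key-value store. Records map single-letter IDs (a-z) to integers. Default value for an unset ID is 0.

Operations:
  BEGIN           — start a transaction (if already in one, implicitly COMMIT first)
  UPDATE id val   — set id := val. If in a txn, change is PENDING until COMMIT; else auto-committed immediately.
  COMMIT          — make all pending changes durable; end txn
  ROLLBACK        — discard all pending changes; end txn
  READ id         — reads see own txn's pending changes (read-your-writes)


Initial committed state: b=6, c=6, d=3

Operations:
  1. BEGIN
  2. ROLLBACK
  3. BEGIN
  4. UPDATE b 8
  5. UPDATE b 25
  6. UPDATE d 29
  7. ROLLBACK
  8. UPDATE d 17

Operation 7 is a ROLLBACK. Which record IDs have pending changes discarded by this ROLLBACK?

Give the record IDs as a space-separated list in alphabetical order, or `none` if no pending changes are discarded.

Initial committed: {b=6, c=6, d=3}
Op 1: BEGIN: in_txn=True, pending={}
Op 2: ROLLBACK: discarded pending []; in_txn=False
Op 3: BEGIN: in_txn=True, pending={}
Op 4: UPDATE b=8 (pending; pending now {b=8})
Op 5: UPDATE b=25 (pending; pending now {b=25})
Op 6: UPDATE d=29 (pending; pending now {b=25, d=29})
Op 7: ROLLBACK: discarded pending ['b', 'd']; in_txn=False
Op 8: UPDATE d=17 (auto-commit; committed d=17)
ROLLBACK at op 7 discards: ['b', 'd']

Answer: b d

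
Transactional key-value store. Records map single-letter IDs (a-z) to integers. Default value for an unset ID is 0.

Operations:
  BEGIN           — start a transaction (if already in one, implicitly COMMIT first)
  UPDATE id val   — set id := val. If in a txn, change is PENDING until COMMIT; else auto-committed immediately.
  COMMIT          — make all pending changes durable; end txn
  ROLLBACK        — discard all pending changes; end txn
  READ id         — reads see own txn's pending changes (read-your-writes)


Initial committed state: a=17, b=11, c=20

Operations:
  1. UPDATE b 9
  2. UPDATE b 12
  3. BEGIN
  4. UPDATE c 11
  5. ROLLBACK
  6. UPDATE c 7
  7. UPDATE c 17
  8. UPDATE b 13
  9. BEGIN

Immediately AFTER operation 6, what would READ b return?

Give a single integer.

Initial committed: {a=17, b=11, c=20}
Op 1: UPDATE b=9 (auto-commit; committed b=9)
Op 2: UPDATE b=12 (auto-commit; committed b=12)
Op 3: BEGIN: in_txn=True, pending={}
Op 4: UPDATE c=11 (pending; pending now {c=11})
Op 5: ROLLBACK: discarded pending ['c']; in_txn=False
Op 6: UPDATE c=7 (auto-commit; committed c=7)
After op 6: visible(b) = 12 (pending={}, committed={a=17, b=12, c=7})

Answer: 12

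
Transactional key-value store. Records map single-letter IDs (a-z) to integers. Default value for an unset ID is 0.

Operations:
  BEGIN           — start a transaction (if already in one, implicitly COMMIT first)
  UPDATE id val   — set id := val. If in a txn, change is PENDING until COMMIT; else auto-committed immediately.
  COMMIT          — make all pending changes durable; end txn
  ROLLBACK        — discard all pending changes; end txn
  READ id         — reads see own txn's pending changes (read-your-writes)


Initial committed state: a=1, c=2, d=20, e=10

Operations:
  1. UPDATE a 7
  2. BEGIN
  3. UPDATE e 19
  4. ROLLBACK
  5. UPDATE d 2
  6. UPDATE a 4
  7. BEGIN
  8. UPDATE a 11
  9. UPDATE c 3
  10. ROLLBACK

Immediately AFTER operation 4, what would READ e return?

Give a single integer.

Initial committed: {a=1, c=2, d=20, e=10}
Op 1: UPDATE a=7 (auto-commit; committed a=7)
Op 2: BEGIN: in_txn=True, pending={}
Op 3: UPDATE e=19 (pending; pending now {e=19})
Op 4: ROLLBACK: discarded pending ['e']; in_txn=False
After op 4: visible(e) = 10 (pending={}, committed={a=7, c=2, d=20, e=10})

Answer: 10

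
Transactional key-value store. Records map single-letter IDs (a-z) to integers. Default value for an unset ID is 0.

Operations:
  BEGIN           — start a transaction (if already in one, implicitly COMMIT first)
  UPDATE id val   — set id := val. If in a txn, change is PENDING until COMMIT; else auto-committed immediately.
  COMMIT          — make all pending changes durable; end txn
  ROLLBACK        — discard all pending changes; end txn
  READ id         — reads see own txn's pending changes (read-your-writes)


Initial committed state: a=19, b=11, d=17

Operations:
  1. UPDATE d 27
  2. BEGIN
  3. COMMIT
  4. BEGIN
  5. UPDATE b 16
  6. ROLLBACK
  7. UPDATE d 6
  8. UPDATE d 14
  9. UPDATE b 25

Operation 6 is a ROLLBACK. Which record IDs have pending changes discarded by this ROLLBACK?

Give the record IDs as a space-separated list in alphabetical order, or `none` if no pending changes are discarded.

Initial committed: {a=19, b=11, d=17}
Op 1: UPDATE d=27 (auto-commit; committed d=27)
Op 2: BEGIN: in_txn=True, pending={}
Op 3: COMMIT: merged [] into committed; committed now {a=19, b=11, d=27}
Op 4: BEGIN: in_txn=True, pending={}
Op 5: UPDATE b=16 (pending; pending now {b=16})
Op 6: ROLLBACK: discarded pending ['b']; in_txn=False
Op 7: UPDATE d=6 (auto-commit; committed d=6)
Op 8: UPDATE d=14 (auto-commit; committed d=14)
Op 9: UPDATE b=25 (auto-commit; committed b=25)
ROLLBACK at op 6 discards: ['b']

Answer: b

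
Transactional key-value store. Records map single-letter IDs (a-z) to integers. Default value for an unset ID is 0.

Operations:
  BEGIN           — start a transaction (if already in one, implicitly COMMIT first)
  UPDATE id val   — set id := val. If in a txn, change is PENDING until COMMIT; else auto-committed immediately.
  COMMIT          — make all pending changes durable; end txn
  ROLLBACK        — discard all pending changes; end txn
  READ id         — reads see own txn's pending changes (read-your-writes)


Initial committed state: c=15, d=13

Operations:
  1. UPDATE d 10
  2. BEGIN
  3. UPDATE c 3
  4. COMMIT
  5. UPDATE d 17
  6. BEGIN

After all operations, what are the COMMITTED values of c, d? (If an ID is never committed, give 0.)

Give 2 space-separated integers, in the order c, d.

Initial committed: {c=15, d=13}
Op 1: UPDATE d=10 (auto-commit; committed d=10)
Op 2: BEGIN: in_txn=True, pending={}
Op 3: UPDATE c=3 (pending; pending now {c=3})
Op 4: COMMIT: merged ['c'] into committed; committed now {c=3, d=10}
Op 5: UPDATE d=17 (auto-commit; committed d=17)
Op 6: BEGIN: in_txn=True, pending={}
Final committed: {c=3, d=17}

Answer: 3 17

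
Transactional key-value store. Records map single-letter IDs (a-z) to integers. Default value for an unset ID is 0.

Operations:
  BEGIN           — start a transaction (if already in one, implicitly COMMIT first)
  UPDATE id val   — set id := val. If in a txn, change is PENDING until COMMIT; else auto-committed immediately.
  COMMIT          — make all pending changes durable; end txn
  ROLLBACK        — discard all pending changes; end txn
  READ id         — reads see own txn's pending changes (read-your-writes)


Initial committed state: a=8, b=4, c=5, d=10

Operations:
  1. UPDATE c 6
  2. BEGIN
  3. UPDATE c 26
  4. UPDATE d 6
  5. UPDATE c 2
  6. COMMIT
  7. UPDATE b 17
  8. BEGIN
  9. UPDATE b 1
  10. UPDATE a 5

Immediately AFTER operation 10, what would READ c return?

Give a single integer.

Initial committed: {a=8, b=4, c=5, d=10}
Op 1: UPDATE c=6 (auto-commit; committed c=6)
Op 2: BEGIN: in_txn=True, pending={}
Op 3: UPDATE c=26 (pending; pending now {c=26})
Op 4: UPDATE d=6 (pending; pending now {c=26, d=6})
Op 5: UPDATE c=2 (pending; pending now {c=2, d=6})
Op 6: COMMIT: merged ['c', 'd'] into committed; committed now {a=8, b=4, c=2, d=6}
Op 7: UPDATE b=17 (auto-commit; committed b=17)
Op 8: BEGIN: in_txn=True, pending={}
Op 9: UPDATE b=1 (pending; pending now {b=1})
Op 10: UPDATE a=5 (pending; pending now {a=5, b=1})
After op 10: visible(c) = 2 (pending={a=5, b=1}, committed={a=8, b=17, c=2, d=6})

Answer: 2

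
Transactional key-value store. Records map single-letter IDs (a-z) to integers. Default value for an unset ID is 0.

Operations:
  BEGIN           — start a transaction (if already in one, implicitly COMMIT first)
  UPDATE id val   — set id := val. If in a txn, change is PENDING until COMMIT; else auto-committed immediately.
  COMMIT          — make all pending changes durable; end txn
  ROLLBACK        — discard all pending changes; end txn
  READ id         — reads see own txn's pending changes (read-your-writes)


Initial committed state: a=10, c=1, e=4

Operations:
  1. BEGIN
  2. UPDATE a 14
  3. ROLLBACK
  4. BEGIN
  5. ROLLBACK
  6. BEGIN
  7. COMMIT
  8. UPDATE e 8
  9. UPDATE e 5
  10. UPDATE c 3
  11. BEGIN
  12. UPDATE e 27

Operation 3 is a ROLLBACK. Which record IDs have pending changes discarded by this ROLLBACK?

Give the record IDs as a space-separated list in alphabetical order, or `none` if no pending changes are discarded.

Answer: a

Derivation:
Initial committed: {a=10, c=1, e=4}
Op 1: BEGIN: in_txn=True, pending={}
Op 2: UPDATE a=14 (pending; pending now {a=14})
Op 3: ROLLBACK: discarded pending ['a']; in_txn=False
Op 4: BEGIN: in_txn=True, pending={}
Op 5: ROLLBACK: discarded pending []; in_txn=False
Op 6: BEGIN: in_txn=True, pending={}
Op 7: COMMIT: merged [] into committed; committed now {a=10, c=1, e=4}
Op 8: UPDATE e=8 (auto-commit; committed e=8)
Op 9: UPDATE e=5 (auto-commit; committed e=5)
Op 10: UPDATE c=3 (auto-commit; committed c=3)
Op 11: BEGIN: in_txn=True, pending={}
Op 12: UPDATE e=27 (pending; pending now {e=27})
ROLLBACK at op 3 discards: ['a']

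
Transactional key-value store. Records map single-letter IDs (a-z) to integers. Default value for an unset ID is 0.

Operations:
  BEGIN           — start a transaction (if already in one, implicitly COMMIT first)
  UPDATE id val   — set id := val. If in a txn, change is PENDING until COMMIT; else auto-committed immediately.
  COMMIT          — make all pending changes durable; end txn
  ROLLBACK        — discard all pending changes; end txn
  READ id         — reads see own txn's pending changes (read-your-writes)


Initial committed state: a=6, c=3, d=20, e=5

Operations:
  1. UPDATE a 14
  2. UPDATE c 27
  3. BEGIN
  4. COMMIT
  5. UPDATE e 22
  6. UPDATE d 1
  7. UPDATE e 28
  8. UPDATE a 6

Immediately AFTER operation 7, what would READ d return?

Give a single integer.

Initial committed: {a=6, c=3, d=20, e=5}
Op 1: UPDATE a=14 (auto-commit; committed a=14)
Op 2: UPDATE c=27 (auto-commit; committed c=27)
Op 3: BEGIN: in_txn=True, pending={}
Op 4: COMMIT: merged [] into committed; committed now {a=14, c=27, d=20, e=5}
Op 5: UPDATE e=22 (auto-commit; committed e=22)
Op 6: UPDATE d=1 (auto-commit; committed d=1)
Op 7: UPDATE e=28 (auto-commit; committed e=28)
After op 7: visible(d) = 1 (pending={}, committed={a=14, c=27, d=1, e=28})

Answer: 1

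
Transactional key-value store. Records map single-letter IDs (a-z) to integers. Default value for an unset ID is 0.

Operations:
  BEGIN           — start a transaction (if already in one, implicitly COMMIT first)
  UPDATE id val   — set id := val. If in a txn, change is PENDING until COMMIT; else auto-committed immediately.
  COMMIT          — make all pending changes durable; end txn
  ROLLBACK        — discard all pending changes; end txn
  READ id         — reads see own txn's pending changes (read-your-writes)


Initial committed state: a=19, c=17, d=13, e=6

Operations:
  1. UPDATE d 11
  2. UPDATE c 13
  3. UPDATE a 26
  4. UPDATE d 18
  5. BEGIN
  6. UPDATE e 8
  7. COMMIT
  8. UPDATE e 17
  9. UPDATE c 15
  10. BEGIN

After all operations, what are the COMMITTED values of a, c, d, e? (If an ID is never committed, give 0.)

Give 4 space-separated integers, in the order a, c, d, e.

Answer: 26 15 18 17

Derivation:
Initial committed: {a=19, c=17, d=13, e=6}
Op 1: UPDATE d=11 (auto-commit; committed d=11)
Op 2: UPDATE c=13 (auto-commit; committed c=13)
Op 3: UPDATE a=26 (auto-commit; committed a=26)
Op 4: UPDATE d=18 (auto-commit; committed d=18)
Op 5: BEGIN: in_txn=True, pending={}
Op 6: UPDATE e=8 (pending; pending now {e=8})
Op 7: COMMIT: merged ['e'] into committed; committed now {a=26, c=13, d=18, e=8}
Op 8: UPDATE e=17 (auto-commit; committed e=17)
Op 9: UPDATE c=15 (auto-commit; committed c=15)
Op 10: BEGIN: in_txn=True, pending={}
Final committed: {a=26, c=15, d=18, e=17}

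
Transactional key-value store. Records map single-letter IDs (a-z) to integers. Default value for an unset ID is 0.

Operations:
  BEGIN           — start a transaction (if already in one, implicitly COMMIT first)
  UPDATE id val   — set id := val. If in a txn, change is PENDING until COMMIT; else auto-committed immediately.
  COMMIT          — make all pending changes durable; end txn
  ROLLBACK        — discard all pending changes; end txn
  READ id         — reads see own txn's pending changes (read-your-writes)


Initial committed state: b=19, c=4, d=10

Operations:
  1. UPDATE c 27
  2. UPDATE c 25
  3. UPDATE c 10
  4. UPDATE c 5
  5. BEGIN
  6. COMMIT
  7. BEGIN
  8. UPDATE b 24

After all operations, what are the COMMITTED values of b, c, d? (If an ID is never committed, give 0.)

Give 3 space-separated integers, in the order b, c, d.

Answer: 19 5 10

Derivation:
Initial committed: {b=19, c=4, d=10}
Op 1: UPDATE c=27 (auto-commit; committed c=27)
Op 2: UPDATE c=25 (auto-commit; committed c=25)
Op 3: UPDATE c=10 (auto-commit; committed c=10)
Op 4: UPDATE c=5 (auto-commit; committed c=5)
Op 5: BEGIN: in_txn=True, pending={}
Op 6: COMMIT: merged [] into committed; committed now {b=19, c=5, d=10}
Op 7: BEGIN: in_txn=True, pending={}
Op 8: UPDATE b=24 (pending; pending now {b=24})
Final committed: {b=19, c=5, d=10}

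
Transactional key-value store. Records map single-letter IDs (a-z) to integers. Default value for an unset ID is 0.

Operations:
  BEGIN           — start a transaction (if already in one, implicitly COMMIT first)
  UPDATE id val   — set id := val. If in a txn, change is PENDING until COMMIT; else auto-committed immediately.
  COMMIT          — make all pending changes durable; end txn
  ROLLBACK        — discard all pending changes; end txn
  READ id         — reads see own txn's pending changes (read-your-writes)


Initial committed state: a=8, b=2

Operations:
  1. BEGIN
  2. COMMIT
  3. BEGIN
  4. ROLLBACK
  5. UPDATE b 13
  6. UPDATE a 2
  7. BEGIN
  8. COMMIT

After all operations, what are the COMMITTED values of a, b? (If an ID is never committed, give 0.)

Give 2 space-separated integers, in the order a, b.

Answer: 2 13

Derivation:
Initial committed: {a=8, b=2}
Op 1: BEGIN: in_txn=True, pending={}
Op 2: COMMIT: merged [] into committed; committed now {a=8, b=2}
Op 3: BEGIN: in_txn=True, pending={}
Op 4: ROLLBACK: discarded pending []; in_txn=False
Op 5: UPDATE b=13 (auto-commit; committed b=13)
Op 6: UPDATE a=2 (auto-commit; committed a=2)
Op 7: BEGIN: in_txn=True, pending={}
Op 8: COMMIT: merged [] into committed; committed now {a=2, b=13}
Final committed: {a=2, b=13}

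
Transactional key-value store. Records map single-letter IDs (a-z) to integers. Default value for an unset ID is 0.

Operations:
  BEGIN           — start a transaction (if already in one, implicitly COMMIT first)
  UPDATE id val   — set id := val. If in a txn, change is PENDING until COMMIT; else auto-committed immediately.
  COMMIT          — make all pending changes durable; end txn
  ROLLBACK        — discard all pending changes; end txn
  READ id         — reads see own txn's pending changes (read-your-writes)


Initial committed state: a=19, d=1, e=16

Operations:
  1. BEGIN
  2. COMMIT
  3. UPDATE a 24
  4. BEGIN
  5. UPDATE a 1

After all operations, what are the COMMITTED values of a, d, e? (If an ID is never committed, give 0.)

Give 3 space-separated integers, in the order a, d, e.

Initial committed: {a=19, d=1, e=16}
Op 1: BEGIN: in_txn=True, pending={}
Op 2: COMMIT: merged [] into committed; committed now {a=19, d=1, e=16}
Op 3: UPDATE a=24 (auto-commit; committed a=24)
Op 4: BEGIN: in_txn=True, pending={}
Op 5: UPDATE a=1 (pending; pending now {a=1})
Final committed: {a=24, d=1, e=16}

Answer: 24 1 16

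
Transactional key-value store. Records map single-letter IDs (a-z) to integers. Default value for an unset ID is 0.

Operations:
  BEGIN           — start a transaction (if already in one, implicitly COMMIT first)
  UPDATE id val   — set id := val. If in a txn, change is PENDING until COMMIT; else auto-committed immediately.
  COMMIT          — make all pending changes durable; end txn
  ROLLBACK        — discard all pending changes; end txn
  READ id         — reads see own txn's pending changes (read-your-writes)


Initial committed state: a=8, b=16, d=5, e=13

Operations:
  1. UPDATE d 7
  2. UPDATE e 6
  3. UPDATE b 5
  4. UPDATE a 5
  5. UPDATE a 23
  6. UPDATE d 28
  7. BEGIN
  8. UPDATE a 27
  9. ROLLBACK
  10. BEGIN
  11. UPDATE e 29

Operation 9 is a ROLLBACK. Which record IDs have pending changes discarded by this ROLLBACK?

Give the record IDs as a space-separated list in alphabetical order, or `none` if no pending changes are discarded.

Answer: a

Derivation:
Initial committed: {a=8, b=16, d=5, e=13}
Op 1: UPDATE d=7 (auto-commit; committed d=7)
Op 2: UPDATE e=6 (auto-commit; committed e=6)
Op 3: UPDATE b=5 (auto-commit; committed b=5)
Op 4: UPDATE a=5 (auto-commit; committed a=5)
Op 5: UPDATE a=23 (auto-commit; committed a=23)
Op 6: UPDATE d=28 (auto-commit; committed d=28)
Op 7: BEGIN: in_txn=True, pending={}
Op 8: UPDATE a=27 (pending; pending now {a=27})
Op 9: ROLLBACK: discarded pending ['a']; in_txn=False
Op 10: BEGIN: in_txn=True, pending={}
Op 11: UPDATE e=29 (pending; pending now {e=29})
ROLLBACK at op 9 discards: ['a']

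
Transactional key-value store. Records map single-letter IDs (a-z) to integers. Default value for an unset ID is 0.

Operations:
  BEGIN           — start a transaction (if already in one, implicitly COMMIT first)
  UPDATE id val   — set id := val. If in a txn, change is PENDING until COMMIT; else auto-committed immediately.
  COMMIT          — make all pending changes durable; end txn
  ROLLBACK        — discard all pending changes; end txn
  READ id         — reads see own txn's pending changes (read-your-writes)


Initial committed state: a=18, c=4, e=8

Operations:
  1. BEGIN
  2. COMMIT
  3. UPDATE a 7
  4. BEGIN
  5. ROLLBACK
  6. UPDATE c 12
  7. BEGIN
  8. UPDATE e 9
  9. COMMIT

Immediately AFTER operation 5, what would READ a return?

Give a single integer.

Answer: 7

Derivation:
Initial committed: {a=18, c=4, e=8}
Op 1: BEGIN: in_txn=True, pending={}
Op 2: COMMIT: merged [] into committed; committed now {a=18, c=4, e=8}
Op 3: UPDATE a=7 (auto-commit; committed a=7)
Op 4: BEGIN: in_txn=True, pending={}
Op 5: ROLLBACK: discarded pending []; in_txn=False
After op 5: visible(a) = 7 (pending={}, committed={a=7, c=4, e=8})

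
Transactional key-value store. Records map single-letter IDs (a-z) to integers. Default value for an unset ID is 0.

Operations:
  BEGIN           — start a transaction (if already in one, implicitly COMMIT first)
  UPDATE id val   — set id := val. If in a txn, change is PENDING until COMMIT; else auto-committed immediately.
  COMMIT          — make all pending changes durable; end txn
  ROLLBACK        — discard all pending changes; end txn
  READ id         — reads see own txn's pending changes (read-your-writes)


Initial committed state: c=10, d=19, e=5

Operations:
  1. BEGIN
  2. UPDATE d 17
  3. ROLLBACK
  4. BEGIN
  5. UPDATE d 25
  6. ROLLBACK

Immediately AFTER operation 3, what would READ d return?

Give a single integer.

Answer: 19

Derivation:
Initial committed: {c=10, d=19, e=5}
Op 1: BEGIN: in_txn=True, pending={}
Op 2: UPDATE d=17 (pending; pending now {d=17})
Op 3: ROLLBACK: discarded pending ['d']; in_txn=False
After op 3: visible(d) = 19 (pending={}, committed={c=10, d=19, e=5})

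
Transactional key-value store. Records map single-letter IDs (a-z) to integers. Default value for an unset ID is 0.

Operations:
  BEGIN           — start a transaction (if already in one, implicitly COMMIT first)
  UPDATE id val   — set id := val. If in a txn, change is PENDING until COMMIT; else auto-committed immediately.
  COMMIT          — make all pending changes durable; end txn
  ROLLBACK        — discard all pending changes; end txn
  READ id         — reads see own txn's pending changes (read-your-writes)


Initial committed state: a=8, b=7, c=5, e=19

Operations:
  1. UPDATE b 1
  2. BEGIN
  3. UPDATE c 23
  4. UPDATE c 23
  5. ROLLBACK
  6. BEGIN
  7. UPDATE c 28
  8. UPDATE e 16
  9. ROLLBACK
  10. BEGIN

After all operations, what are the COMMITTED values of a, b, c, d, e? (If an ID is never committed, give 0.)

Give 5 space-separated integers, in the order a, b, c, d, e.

Initial committed: {a=8, b=7, c=5, e=19}
Op 1: UPDATE b=1 (auto-commit; committed b=1)
Op 2: BEGIN: in_txn=True, pending={}
Op 3: UPDATE c=23 (pending; pending now {c=23})
Op 4: UPDATE c=23 (pending; pending now {c=23})
Op 5: ROLLBACK: discarded pending ['c']; in_txn=False
Op 6: BEGIN: in_txn=True, pending={}
Op 7: UPDATE c=28 (pending; pending now {c=28})
Op 8: UPDATE e=16 (pending; pending now {c=28, e=16})
Op 9: ROLLBACK: discarded pending ['c', 'e']; in_txn=False
Op 10: BEGIN: in_txn=True, pending={}
Final committed: {a=8, b=1, c=5, e=19}

Answer: 8 1 5 0 19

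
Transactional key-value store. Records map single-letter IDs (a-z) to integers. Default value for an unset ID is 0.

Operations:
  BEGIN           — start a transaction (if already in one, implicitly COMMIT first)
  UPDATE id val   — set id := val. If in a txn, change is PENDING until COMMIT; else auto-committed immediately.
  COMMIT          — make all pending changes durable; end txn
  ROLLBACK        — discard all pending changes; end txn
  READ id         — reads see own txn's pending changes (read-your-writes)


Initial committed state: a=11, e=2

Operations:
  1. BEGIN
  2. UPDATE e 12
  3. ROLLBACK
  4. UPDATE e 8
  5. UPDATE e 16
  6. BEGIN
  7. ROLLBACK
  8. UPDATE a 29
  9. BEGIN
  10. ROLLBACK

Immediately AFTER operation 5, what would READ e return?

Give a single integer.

Answer: 16

Derivation:
Initial committed: {a=11, e=2}
Op 1: BEGIN: in_txn=True, pending={}
Op 2: UPDATE e=12 (pending; pending now {e=12})
Op 3: ROLLBACK: discarded pending ['e']; in_txn=False
Op 4: UPDATE e=8 (auto-commit; committed e=8)
Op 5: UPDATE e=16 (auto-commit; committed e=16)
After op 5: visible(e) = 16 (pending={}, committed={a=11, e=16})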